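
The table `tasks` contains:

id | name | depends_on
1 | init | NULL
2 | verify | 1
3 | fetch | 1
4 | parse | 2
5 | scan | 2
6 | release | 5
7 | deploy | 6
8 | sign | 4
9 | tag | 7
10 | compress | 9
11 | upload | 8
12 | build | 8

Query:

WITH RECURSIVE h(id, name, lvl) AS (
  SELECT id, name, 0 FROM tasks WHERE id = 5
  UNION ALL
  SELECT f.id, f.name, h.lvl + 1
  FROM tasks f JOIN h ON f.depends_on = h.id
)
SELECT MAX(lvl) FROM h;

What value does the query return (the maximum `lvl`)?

4

Base: id=5 (scan) at lvl 0.
Iteration 1: rows with depends_on in {5} -> release (id 6, lvl 1).
Iteration 2: rows with depends_on in {6} -> deploy (id 7, lvl 2).
Iteration 3: rows with depends_on in {7} -> tag (id 9, lvl 3).
Iteration 4: rows with depends_on in {9} -> compress (id 10, lvl 4).
Iteration 5: no rows with depends_on in {10}; recursion stops.
lvl values: 0, 1, 2, 3, 4; the maximum is 4.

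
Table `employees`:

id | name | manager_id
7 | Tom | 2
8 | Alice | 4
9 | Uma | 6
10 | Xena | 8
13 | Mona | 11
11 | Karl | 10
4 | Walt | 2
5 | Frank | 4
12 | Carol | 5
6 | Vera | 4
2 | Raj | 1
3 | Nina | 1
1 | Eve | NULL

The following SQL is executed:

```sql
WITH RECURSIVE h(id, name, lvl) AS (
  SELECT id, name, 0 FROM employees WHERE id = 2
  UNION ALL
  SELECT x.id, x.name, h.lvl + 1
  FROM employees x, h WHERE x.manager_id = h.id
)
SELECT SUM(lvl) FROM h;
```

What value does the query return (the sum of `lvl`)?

Base: id=2 (Raj) at lvl 0.
Iteration 1: rows with manager_id in {2} -> Walt (id 4, lvl 1), Tom (id 7, lvl 1).
Iteration 2: rows with manager_id in {4,7} -> Frank (id 5, lvl 2), Vera (id 6, lvl 2), Alice (id 8, lvl 2).
Iteration 3: rows with manager_id in {5,6,8} -> Uma (id 9, lvl 3), Xena (id 10, lvl 3), Carol (id 12, lvl 3).
Iteration 4: rows with manager_id in {9,10,12} -> Karl (id 11, lvl 4).
Iteration 5: rows with manager_id in {11} -> Mona (id 13, lvl 5).
Iteration 6: no rows with manager_id in {13}; recursion stops.
SUM(lvl) = 0 + 1 + 1 + 2 + 2 + 2 + 3 + 3 + 3 + 4 + 5 = 26.

26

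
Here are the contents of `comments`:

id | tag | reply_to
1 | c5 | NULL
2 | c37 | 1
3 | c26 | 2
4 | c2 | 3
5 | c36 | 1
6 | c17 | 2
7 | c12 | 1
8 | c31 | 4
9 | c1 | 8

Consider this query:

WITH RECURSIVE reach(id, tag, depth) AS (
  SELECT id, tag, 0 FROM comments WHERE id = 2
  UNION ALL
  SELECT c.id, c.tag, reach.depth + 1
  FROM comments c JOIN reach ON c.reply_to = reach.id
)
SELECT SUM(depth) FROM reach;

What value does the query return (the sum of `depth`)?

11

Base: id=2 (c37) at depth 0.
Iteration 1: rows with reply_to in {2} -> c26 (id 3, depth 1), c17 (id 6, depth 1).
Iteration 2: rows with reply_to in {3,6} -> c2 (id 4, depth 2).
Iteration 3: rows with reply_to in {4} -> c31 (id 8, depth 3).
Iteration 4: rows with reply_to in {8} -> c1 (id 9, depth 4).
Iteration 5: no rows with reply_to in {9}; recursion stops.
SUM(depth) = 0 + 1 + 1 + 2 + 3 + 4 = 11.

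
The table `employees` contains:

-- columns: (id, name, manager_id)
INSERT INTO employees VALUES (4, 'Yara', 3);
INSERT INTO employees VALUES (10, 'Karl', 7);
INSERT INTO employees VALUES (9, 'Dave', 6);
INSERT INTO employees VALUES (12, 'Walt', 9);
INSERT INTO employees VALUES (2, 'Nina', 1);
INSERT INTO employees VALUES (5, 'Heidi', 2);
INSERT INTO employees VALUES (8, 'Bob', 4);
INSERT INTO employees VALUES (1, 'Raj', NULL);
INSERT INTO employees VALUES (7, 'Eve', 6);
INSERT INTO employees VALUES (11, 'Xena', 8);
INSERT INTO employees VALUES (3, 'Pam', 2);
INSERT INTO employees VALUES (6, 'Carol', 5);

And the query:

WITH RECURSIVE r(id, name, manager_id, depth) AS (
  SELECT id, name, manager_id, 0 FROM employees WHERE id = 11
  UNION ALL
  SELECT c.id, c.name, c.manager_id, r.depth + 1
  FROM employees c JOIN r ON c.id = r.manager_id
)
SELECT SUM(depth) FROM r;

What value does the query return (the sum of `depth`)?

Base: id=11 (Xena), manager_id=8, depth 0.
Iteration 1: join on id=8 -> Bob (id 8, manager_id=4, depth 1).
Iteration 2: join on id=4 -> Yara (id 4, manager_id=3, depth 2).
Iteration 3: join on id=3 -> Pam (id 3, manager_id=2, depth 3).
Iteration 4: join on id=2 -> Nina (id 2, manager_id=1, depth 4).
Iteration 5: join on id=1 -> Raj (id 1, manager_id=NULL, depth 5).
Iteration 6: manager_id is NULL; no match; recursion stops.
SUM(depth) = 0 + 1 + 2 + 3 + 4 + 5 = 15.

15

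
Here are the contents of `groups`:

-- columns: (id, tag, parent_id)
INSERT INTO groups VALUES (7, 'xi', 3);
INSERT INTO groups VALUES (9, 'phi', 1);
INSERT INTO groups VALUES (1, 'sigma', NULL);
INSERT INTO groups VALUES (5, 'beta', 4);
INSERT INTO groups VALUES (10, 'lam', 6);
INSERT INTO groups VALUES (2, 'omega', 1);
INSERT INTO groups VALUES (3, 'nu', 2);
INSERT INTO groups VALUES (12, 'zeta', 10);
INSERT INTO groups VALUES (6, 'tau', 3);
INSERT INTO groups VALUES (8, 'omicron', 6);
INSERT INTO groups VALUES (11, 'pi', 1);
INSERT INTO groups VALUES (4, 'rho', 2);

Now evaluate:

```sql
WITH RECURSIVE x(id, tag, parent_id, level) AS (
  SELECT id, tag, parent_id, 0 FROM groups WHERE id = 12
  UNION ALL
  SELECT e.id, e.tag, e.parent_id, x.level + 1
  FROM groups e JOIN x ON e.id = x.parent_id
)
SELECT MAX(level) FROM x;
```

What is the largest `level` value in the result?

Base: id=12 (zeta), parent_id=10, level 0.
Iteration 1: join on id=10 -> lam (id 10, parent_id=6, level 1).
Iteration 2: join on id=6 -> tau (id 6, parent_id=3, level 2).
Iteration 3: join on id=3 -> nu (id 3, parent_id=2, level 3).
Iteration 4: join on id=2 -> omega (id 2, parent_id=1, level 4).
Iteration 5: join on id=1 -> sigma (id 1, parent_id=NULL, level 5).
Iteration 6: parent_id is NULL; no match; recursion stops.
level values: 0, 1, 2, 3, 4, 5; the maximum is 5.

5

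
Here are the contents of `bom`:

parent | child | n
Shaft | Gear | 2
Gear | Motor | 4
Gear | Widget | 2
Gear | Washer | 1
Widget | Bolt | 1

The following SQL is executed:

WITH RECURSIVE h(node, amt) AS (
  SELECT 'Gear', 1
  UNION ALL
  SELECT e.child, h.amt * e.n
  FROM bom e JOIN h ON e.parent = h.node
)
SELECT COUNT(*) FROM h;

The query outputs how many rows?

5

Base: (Gear, amt=1).
Iteration 1: components of {Gear} -> Motor = 1*4 = 4, Washer = 1*1 = 1, Widget = 1*2 = 2.
Iteration 2: components of {Motor,Washer,Widget} -> Bolt = 2*1 = 2.
Iteration 3: no further components; recursion stops.
Total rows emitted: 5.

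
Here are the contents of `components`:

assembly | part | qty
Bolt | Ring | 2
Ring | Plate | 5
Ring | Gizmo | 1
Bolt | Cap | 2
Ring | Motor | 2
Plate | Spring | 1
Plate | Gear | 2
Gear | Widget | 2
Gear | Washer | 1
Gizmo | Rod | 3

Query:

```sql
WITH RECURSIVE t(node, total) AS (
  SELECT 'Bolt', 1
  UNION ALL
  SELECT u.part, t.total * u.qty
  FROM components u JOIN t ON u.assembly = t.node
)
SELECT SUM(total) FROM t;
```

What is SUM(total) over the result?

Base: (Bolt, total=1).
Iteration 1: components of {Bolt} -> Cap = 1*2 = 2, Ring = 1*2 = 2.
Iteration 2: components of {Cap,Ring} -> Gizmo = 2*1 = 2, Motor = 2*2 = 4, Plate = 2*5 = 10.
Iteration 3: components of {Gizmo,Motor,Plate} -> Gear = 10*2 = 20, Rod = 2*3 = 6, Spring = 10*1 = 10.
Iteration 4: components of {Gear,Rod,Spring} -> Washer = 20*1 = 20, Widget = 20*2 = 40.
Iteration 5: no further components; recursion stops.
SUM(total) = 1 + 2 + 2 + 10 + 2 + 4 + 10 + 20 + 6 + 40 + 20 = 117.

117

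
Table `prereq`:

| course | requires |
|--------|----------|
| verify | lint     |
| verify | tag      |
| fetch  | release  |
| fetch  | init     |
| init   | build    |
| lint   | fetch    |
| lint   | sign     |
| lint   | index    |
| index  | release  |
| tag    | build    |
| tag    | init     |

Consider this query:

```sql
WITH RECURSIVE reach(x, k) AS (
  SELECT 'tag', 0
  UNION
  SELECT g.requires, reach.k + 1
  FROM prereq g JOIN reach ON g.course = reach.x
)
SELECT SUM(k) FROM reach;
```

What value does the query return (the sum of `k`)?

4

Base: (tag, k=0).
Iteration 1: edges from {tag} -> (build, k=1), (init, k=1).
Iteration 2: edges from {build,init} -> (build, k=2).
Iteration 3: no outgoing edges from {build}; recursion stops.
SUM(k) = 0 + 1 + 1 + 2 = 4.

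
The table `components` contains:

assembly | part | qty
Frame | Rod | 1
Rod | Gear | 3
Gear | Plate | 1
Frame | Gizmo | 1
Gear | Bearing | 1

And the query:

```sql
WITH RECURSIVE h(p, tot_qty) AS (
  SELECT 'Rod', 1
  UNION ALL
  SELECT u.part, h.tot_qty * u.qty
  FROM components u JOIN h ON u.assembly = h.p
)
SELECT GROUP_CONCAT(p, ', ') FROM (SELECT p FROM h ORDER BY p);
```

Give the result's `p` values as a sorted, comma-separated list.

Bearing, Gear, Plate, Rod

Base: (Rod, tot_qty=1).
Iteration 1: components of {Rod} -> Gear = 1*3 = 3.
Iteration 2: components of {Gear} -> Bearing = 3*1 = 3, Plate = 3*1 = 3.
Iteration 3: no further components; recursion stops.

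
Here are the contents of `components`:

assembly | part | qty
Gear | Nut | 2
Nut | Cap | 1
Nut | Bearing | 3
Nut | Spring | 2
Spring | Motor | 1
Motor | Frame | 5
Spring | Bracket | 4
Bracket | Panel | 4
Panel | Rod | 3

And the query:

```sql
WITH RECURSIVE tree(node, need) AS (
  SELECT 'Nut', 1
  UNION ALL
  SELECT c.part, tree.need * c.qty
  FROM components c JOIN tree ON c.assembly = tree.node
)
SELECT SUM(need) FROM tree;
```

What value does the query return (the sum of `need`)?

Base: (Nut, need=1).
Iteration 1: components of {Nut} -> Bearing = 1*3 = 3, Cap = 1*1 = 1, Spring = 1*2 = 2.
Iteration 2: components of {Bearing,Cap,Spring} -> Bracket = 2*4 = 8, Motor = 2*1 = 2.
Iteration 3: components of {Bracket,Motor} -> Frame = 2*5 = 10, Panel = 8*4 = 32.
Iteration 4: components of {Frame,Panel} -> Rod = 32*3 = 96.
Iteration 5: no further components; recursion stops.
SUM(need) = 1 + 1 + 3 + 2 + 2 + 8 + 10 + 32 + 96 = 155.

155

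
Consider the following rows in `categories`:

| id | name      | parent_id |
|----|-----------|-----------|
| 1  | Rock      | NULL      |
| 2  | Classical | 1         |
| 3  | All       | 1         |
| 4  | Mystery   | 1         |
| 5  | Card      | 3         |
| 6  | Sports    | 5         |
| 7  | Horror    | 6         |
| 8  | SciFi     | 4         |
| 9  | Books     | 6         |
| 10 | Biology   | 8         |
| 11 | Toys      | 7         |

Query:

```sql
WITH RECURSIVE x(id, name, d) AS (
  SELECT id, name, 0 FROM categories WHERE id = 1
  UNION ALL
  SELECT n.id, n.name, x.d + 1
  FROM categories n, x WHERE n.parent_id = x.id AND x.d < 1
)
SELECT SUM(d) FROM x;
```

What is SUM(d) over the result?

Base: id=1 (Rock) at d 0.
Iteration 1: rows with parent_id in {1} -> Classical (id 2, d 1), All (id 3, d 1), Mystery (id 4, d 1).
Iteration 2: d < 1 fails for all current rows; recursion stops.
SUM(d) = 0 + 1 + 1 + 1 = 3.

3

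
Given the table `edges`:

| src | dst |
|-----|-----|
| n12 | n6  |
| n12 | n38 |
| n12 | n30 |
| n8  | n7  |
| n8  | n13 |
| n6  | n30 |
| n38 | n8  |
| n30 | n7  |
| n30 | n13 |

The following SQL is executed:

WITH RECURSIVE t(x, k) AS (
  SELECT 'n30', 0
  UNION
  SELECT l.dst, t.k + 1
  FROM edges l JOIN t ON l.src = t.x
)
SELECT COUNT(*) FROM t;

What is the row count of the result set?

Base: (n30, k=0).
Iteration 1: edges from {n30} -> (n13, k=1), (n7, k=1).
Iteration 2: no outgoing edges from {n13,n7}; recursion stops.
Total rows emitted: 3.

3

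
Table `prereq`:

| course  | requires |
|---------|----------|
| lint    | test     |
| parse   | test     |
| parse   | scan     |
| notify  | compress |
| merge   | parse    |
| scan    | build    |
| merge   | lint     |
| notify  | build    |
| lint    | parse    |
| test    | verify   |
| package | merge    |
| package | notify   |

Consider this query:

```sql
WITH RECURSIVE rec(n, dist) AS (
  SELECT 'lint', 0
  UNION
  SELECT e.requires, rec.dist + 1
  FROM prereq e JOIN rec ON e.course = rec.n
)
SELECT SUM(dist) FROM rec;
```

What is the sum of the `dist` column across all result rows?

14

Base: (lint, dist=0).
Iteration 1: edges from {lint} -> (parse, dist=1), (test, dist=1).
Iteration 2: edges from {parse,test} -> (scan, dist=2), (test, dist=2), (verify, dist=2).
Iteration 3: edges from {scan,test,verify} -> (build, dist=3), (verify, dist=3).
Iteration 4: no outgoing edges from {build,verify}; recursion stops.
SUM(dist) = 0 + 1 + 1 + 2 + 2 + 2 + 3 + 3 = 14.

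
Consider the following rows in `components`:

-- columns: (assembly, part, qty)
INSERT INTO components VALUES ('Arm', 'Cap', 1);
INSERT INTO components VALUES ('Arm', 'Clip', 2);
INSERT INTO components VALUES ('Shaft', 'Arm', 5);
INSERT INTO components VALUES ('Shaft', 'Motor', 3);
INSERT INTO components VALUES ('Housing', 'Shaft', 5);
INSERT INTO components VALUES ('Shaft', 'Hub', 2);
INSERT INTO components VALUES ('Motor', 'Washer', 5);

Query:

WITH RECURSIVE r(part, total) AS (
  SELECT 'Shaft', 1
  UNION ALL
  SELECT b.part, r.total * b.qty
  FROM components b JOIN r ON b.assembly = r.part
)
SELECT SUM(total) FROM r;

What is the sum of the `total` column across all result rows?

Base: (Shaft, total=1).
Iteration 1: components of {Shaft} -> Arm = 1*5 = 5, Hub = 1*2 = 2, Motor = 1*3 = 3.
Iteration 2: components of {Arm,Hub,Motor} -> Cap = 5*1 = 5, Clip = 5*2 = 10, Washer = 3*5 = 15.
Iteration 3: no further components; recursion stops.
SUM(total) = 1 + 3 + 2 + 5 + 15 + 10 + 5 = 41.

41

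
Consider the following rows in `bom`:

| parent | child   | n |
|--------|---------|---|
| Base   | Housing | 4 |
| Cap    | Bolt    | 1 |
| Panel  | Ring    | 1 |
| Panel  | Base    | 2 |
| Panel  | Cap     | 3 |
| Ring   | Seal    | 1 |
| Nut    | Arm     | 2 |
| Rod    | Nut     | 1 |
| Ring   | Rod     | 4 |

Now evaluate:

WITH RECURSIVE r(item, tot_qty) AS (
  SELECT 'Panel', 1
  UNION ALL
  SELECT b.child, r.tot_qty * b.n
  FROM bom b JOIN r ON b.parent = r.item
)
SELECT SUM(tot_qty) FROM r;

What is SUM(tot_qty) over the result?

35

Base: (Panel, tot_qty=1).
Iteration 1: components of {Panel} -> Base = 1*2 = 2, Cap = 1*3 = 3, Ring = 1*1 = 1.
Iteration 2: components of {Base,Cap,Ring} -> Bolt = 3*1 = 3, Housing = 2*4 = 8, Rod = 1*4 = 4, Seal = 1*1 = 1.
Iteration 3: components of {Bolt,Housing,Rod,Seal} -> Nut = 4*1 = 4.
Iteration 4: components of {Nut} -> Arm = 4*2 = 8.
Iteration 5: no further components; recursion stops.
SUM(tot_qty) = 1 + 3 + 1 + 2 + 3 + 1 + 4 + 8 + 4 + 8 = 35.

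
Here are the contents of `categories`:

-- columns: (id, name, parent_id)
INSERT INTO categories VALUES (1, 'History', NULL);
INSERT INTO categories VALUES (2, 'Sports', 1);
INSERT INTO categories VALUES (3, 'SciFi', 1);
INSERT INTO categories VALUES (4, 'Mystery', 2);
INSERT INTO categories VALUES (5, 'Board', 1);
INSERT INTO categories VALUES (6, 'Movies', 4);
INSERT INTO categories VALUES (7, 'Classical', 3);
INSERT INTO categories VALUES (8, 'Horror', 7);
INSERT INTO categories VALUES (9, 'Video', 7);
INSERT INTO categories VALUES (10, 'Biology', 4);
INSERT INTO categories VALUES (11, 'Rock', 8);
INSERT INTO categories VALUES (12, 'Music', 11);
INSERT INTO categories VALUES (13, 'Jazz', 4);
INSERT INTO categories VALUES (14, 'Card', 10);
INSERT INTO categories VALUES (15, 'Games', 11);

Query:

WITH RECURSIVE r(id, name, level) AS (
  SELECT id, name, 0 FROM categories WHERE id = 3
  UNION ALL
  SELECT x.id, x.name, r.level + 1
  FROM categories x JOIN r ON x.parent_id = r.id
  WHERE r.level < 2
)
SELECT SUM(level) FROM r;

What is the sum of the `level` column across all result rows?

5

Base: id=3 (SciFi) at level 0.
Iteration 1: rows with parent_id in {3} -> Classical (id 7, level 1).
Iteration 2: rows with parent_id in {7} -> Horror (id 8, level 2), Video (id 9, level 2).
Iteration 3: level < 2 fails for all current rows; recursion stops.
SUM(level) = 0 + 1 + 2 + 2 = 5.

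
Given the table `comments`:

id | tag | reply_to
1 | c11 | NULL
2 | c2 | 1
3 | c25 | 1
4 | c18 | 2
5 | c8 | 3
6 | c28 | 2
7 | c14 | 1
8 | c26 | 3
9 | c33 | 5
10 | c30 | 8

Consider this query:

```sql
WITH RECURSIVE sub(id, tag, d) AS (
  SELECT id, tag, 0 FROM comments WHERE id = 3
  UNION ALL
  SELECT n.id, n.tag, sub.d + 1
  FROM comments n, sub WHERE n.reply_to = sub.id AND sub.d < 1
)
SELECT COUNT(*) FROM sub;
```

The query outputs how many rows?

3

Base: id=3 (c25) at d 0.
Iteration 1: rows with reply_to in {3} -> c8 (id 5, d 1), c26 (id 8, d 1).
Iteration 2: d < 1 fails for all current rows; recursion stops.
Total rows emitted: 3.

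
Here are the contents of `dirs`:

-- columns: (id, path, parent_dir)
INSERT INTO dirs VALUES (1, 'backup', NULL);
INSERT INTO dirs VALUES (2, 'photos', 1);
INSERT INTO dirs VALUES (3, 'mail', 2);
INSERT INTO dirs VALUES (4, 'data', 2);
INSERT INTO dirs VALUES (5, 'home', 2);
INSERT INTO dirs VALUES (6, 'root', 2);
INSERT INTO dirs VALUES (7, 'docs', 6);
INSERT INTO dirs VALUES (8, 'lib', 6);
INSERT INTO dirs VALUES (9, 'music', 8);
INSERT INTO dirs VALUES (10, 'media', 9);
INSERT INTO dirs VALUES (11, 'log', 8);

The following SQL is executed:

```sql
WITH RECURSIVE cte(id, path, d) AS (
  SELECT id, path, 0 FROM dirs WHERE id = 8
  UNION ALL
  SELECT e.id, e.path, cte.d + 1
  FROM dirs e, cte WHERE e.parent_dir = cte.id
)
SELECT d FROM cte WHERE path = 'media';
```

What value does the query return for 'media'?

2

Base: id=8 (lib) at d 0.
Iteration 1: rows with parent_dir in {8} -> music (id 9, d 1), log (id 11, d 1).
Iteration 2: rows with parent_dir in {9,11} -> media (id 10, d 2).
Iteration 3: no rows with parent_dir in {10}; recursion stops.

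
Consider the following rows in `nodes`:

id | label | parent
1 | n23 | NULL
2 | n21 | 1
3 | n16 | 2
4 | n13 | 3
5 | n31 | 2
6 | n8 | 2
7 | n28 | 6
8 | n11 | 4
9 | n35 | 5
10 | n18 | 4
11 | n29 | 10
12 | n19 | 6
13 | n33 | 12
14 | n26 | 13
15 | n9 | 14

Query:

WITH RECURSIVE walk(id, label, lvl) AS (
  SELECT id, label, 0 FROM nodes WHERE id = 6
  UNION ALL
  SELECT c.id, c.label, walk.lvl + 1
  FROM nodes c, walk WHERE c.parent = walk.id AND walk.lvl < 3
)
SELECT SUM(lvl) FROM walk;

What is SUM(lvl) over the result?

7

Base: id=6 (n8) at lvl 0.
Iteration 1: rows with parent in {6} -> n28 (id 7, lvl 1), n19 (id 12, lvl 1).
Iteration 2: rows with parent in {7,12} -> n33 (id 13, lvl 2).
Iteration 3: rows with parent in {13} -> n26 (id 14, lvl 3).
Iteration 4: lvl < 3 fails for all current rows; recursion stops.
SUM(lvl) = 0 + 1 + 1 + 2 + 3 = 7.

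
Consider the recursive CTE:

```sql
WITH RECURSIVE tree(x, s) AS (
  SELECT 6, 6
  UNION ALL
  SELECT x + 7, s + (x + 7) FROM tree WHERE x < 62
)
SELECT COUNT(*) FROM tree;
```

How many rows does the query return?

9

Base: x=6, s=6.
Iteration 1: 6 < 62 holds -> x = 6 + 7 = 13, s = 6 + 13 = 19.
Iteration 2: 13 < 62 holds -> x = 13 + 7 = 20, s = 19 + 20 = 39.
Iteration 3: 20 < 62 holds -> x = 20 + 7 = 27, s = 39 + 27 = 66.
Iteration 4: 27 < 62 holds -> x = 27 + 7 = 34, s = 66 + 34 = 100.
Iteration 5: 34 < 62 holds -> x = 34 + 7 = 41, s = 100 + 41 = 141.
Iteration 6: 41 < 62 holds -> x = 41 + 7 = 48, s = 141 + 48 = 189.
Iteration 7: 48 < 62 holds -> x = 48 + 7 = 55, s = 189 + 55 = 244.
Iteration 8: 55 < 62 holds -> x = 55 + 7 = 62, s = 244 + 62 = 306.
Iteration 9: 62 < 62 fails; recursion stops.
Total rows emitted: 9.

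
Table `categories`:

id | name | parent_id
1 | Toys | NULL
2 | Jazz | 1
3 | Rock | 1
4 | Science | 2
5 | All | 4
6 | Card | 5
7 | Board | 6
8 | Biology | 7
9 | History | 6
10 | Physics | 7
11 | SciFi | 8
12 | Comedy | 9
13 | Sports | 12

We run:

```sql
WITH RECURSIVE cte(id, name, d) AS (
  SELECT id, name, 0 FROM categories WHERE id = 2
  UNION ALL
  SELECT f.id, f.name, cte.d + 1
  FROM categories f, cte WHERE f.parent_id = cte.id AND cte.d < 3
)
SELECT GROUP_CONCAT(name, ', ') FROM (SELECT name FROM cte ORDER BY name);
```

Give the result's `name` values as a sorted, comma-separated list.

All, Card, Jazz, Science

Base: id=2 (Jazz) at d 0.
Iteration 1: rows with parent_id in {2} -> Science (id 4, d 1).
Iteration 2: rows with parent_id in {4} -> All (id 5, d 2).
Iteration 3: rows with parent_id in {5} -> Card (id 6, d 3).
Iteration 4: d < 3 fails for all current rows; recursion stops.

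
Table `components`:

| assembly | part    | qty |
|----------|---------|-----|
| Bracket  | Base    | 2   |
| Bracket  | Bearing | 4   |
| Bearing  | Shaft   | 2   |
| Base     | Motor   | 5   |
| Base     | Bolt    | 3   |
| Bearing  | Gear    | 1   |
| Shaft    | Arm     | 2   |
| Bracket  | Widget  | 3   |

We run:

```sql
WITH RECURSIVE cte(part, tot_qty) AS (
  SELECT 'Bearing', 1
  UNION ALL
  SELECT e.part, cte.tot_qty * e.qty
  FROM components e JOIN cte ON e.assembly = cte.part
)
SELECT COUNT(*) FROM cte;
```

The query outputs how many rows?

4

Base: (Bearing, tot_qty=1).
Iteration 1: components of {Bearing} -> Gear = 1*1 = 1, Shaft = 1*2 = 2.
Iteration 2: components of {Gear,Shaft} -> Arm = 2*2 = 4.
Iteration 3: no further components; recursion stops.
Total rows emitted: 4.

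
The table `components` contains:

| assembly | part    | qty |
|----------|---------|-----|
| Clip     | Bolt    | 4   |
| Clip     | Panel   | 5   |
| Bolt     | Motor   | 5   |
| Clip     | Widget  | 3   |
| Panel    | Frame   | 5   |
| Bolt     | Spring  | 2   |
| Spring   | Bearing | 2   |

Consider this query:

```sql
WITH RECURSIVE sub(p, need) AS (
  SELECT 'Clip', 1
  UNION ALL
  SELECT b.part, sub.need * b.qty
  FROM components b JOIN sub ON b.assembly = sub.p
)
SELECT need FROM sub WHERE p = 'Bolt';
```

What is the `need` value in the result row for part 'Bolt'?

Base: (Clip, need=1).
Iteration 1: components of {Clip} -> Bolt = 1*4 = 4, Panel = 1*5 = 5, Widget = 1*3 = 3.
Iteration 2: components of {Bolt,Panel,Widget} -> Frame = 5*5 = 25, Motor = 4*5 = 20, Spring = 4*2 = 8.
Iteration 3: components of {Frame,Motor,Spring} -> Bearing = 8*2 = 16.
Iteration 4: no further components; recursion stops.

4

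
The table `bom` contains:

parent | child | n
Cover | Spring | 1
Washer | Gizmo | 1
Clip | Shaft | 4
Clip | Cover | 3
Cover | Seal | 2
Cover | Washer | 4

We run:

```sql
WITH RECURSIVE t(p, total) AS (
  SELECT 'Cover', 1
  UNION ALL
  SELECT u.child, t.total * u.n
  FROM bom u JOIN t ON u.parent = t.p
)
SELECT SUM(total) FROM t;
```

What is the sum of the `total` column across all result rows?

12

Base: (Cover, total=1).
Iteration 1: components of {Cover} -> Seal = 1*2 = 2, Spring = 1*1 = 1, Washer = 1*4 = 4.
Iteration 2: components of {Seal,Spring,Washer} -> Gizmo = 4*1 = 4.
Iteration 3: no further components; recursion stops.
SUM(total) = 1 + 2 + 4 + 1 + 4 = 12.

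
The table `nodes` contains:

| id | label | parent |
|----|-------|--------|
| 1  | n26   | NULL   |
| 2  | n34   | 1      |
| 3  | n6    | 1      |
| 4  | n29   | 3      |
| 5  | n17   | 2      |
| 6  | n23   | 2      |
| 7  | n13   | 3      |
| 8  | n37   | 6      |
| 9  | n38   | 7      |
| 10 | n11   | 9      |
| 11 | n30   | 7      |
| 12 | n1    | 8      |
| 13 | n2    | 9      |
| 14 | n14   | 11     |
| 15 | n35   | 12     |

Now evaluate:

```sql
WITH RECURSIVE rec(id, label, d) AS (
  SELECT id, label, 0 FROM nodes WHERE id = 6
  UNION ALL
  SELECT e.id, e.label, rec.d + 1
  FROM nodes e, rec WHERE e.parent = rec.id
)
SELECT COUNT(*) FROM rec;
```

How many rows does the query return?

Base: id=6 (n23) at d 0.
Iteration 1: rows with parent in {6} -> n37 (id 8, d 1).
Iteration 2: rows with parent in {8} -> n1 (id 12, d 2).
Iteration 3: rows with parent in {12} -> n35 (id 15, d 3).
Iteration 4: no rows with parent in {15}; recursion stops.
Total rows emitted: 4.

4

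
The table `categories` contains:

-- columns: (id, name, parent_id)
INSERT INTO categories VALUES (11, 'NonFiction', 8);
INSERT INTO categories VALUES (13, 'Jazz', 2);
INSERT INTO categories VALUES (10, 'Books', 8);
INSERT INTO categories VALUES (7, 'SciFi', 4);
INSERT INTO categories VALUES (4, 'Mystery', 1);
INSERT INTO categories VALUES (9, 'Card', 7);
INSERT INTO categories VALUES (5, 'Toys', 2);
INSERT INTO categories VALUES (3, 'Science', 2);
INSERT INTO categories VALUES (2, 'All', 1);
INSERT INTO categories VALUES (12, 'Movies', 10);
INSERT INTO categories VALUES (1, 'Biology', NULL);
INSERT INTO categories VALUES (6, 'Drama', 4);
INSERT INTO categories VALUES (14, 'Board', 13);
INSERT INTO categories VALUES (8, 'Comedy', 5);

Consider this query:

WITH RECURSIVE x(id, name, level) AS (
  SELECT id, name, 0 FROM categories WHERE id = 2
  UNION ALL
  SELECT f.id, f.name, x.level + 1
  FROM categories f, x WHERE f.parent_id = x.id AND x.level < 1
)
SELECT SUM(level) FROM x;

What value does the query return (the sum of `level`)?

Base: id=2 (All) at level 0.
Iteration 1: rows with parent_id in {2} -> Science (id 3, level 1), Toys (id 5, level 1), Jazz (id 13, level 1).
Iteration 2: level < 1 fails for all current rows; recursion stops.
SUM(level) = 0 + 1 + 1 + 1 = 3.

3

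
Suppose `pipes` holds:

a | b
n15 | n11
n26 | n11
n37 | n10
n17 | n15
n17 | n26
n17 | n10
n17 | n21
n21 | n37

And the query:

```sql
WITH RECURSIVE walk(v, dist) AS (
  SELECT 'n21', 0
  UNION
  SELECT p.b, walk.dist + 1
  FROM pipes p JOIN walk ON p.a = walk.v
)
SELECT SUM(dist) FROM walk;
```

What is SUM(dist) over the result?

Base: (n21, dist=0).
Iteration 1: edges from {n21} -> (n37, dist=1).
Iteration 2: edges from {n37} -> (n10, dist=2).
Iteration 3: no outgoing edges from {n10}; recursion stops.
SUM(dist) = 0 + 1 + 2 = 3.

3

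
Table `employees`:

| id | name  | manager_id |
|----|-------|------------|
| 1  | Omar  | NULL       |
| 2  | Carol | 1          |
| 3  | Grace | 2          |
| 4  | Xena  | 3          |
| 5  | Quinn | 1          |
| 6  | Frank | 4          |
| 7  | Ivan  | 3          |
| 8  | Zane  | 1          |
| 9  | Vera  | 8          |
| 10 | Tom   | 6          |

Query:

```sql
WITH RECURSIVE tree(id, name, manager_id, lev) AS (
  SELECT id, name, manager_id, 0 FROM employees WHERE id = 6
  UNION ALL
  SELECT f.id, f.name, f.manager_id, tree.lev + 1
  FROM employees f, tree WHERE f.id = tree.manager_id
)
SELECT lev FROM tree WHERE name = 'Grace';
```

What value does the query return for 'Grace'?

2

Base: id=6 (Frank), manager_id=4, lev 0.
Iteration 1: join on id=4 -> Xena (id 4, manager_id=3, lev 1).
Iteration 2: join on id=3 -> Grace (id 3, manager_id=2, lev 2).
Iteration 3: join on id=2 -> Carol (id 2, manager_id=1, lev 3).
Iteration 4: join on id=1 -> Omar (id 1, manager_id=NULL, lev 4).
Iteration 5: manager_id is NULL; no match; recursion stops.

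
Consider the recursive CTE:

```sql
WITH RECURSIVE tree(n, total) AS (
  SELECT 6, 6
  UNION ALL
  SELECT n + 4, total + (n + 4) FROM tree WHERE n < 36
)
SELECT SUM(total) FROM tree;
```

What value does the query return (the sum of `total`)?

750

Base: n=6, total=6.
Iteration 1: 6 < 36 holds -> n = 6 + 4 = 10, total = 6 + 10 = 16.
Iteration 2: 10 < 36 holds -> n = 10 + 4 = 14, total = 16 + 14 = 30.
Iteration 3: 14 < 36 holds -> n = 14 + 4 = 18, total = 30 + 18 = 48.
Iteration 4: 18 < 36 holds -> n = 18 + 4 = 22, total = 48 + 22 = 70.
Iteration 5: 22 < 36 holds -> n = 22 + 4 = 26, total = 70 + 26 = 96.
Iteration 6: 26 < 36 holds -> n = 26 + 4 = 30, total = 96 + 30 = 126.
Iteration 7: 30 < 36 holds -> n = 30 + 4 = 34, total = 126 + 34 = 160.
Iteration 8: 34 < 36 holds -> n = 34 + 4 = 38, total = 160 + 38 = 198.
Iteration 9: 38 < 36 fails; recursion stops.
SUM(total) = 6 + 16 + 30 + 48 + 70 + 96 + 126 + 160 + 198 = 750.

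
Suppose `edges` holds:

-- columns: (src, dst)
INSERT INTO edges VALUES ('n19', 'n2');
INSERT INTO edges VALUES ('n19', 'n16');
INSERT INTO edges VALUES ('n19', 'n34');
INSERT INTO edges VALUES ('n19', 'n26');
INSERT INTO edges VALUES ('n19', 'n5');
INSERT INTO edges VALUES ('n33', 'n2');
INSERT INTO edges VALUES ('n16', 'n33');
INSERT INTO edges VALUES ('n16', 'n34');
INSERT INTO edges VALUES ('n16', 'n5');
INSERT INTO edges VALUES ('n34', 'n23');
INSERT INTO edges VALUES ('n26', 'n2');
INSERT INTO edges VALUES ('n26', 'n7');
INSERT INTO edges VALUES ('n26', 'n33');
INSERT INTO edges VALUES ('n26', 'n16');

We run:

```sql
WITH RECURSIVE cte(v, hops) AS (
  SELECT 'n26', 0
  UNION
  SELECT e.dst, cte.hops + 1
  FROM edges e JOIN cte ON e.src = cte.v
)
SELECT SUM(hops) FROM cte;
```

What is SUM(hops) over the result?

Base: (n26, hops=0).
Iteration 1: edges from {n26} -> (n16, hops=1), (n2, hops=1), (n33, hops=1), (n7, hops=1).
Iteration 2: edges from {n16,n2,n33,n7} -> (n2, hops=2), (n33, hops=2), (n34, hops=2), (n5, hops=2).
Iteration 3: edges from {n2,n33,n34,n5} -> (n2, hops=3), (n23, hops=3).
Iteration 4: no outgoing edges from {n2,n23}; recursion stops.
SUM(hops) = 0 + 1 + 1 + 1 + 1 + 2 + 2 + 2 + 2 + 3 + 3 = 18.

18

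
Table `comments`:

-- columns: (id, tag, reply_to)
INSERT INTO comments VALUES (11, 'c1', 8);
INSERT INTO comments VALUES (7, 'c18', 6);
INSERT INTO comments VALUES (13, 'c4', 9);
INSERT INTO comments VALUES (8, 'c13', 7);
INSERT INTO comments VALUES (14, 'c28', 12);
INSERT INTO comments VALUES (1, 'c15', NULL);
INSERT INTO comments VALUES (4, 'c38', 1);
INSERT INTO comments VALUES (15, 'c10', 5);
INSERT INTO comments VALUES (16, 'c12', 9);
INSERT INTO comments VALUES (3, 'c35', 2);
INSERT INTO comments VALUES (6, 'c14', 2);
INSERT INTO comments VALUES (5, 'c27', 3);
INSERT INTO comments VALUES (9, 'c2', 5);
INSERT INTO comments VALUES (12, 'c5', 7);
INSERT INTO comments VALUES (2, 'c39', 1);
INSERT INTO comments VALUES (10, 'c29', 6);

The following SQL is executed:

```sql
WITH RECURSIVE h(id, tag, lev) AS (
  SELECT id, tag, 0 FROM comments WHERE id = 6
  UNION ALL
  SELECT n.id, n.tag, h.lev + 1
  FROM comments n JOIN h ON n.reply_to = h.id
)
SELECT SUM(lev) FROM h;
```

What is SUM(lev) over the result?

Base: id=6 (c14) at lev 0.
Iteration 1: rows with reply_to in {6} -> c18 (id 7, lev 1), c29 (id 10, lev 1).
Iteration 2: rows with reply_to in {7,10} -> c13 (id 8, lev 2), c5 (id 12, lev 2).
Iteration 3: rows with reply_to in {8,12} -> c1 (id 11, lev 3), c28 (id 14, lev 3).
Iteration 4: no rows with reply_to in {11,14}; recursion stops.
SUM(lev) = 0 + 1 + 1 + 2 + 2 + 3 + 3 = 12.

12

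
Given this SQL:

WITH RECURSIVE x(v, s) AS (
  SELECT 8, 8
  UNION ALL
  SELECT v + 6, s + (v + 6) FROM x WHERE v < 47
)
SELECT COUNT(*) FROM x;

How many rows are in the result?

8

Base: v=8, s=8.
Iteration 1: 8 < 47 holds -> v = 8 + 6 = 14, s = 8 + 14 = 22.
Iteration 2: 14 < 47 holds -> v = 14 + 6 = 20, s = 22 + 20 = 42.
Iteration 3: 20 < 47 holds -> v = 20 + 6 = 26, s = 42 + 26 = 68.
Iteration 4: 26 < 47 holds -> v = 26 + 6 = 32, s = 68 + 32 = 100.
Iteration 5: 32 < 47 holds -> v = 32 + 6 = 38, s = 100 + 38 = 138.
Iteration 6: 38 < 47 holds -> v = 38 + 6 = 44, s = 138 + 44 = 182.
Iteration 7: 44 < 47 holds -> v = 44 + 6 = 50, s = 182 + 50 = 232.
Iteration 8: 50 < 47 fails; recursion stops.
Total rows emitted: 8.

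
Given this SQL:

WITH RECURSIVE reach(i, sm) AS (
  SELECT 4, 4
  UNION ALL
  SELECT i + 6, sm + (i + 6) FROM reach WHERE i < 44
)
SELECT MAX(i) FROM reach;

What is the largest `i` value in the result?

Base: i=4, sm=4.
Iteration 1: 4 < 44 holds -> i = 4 + 6 = 10, sm = 4 + 10 = 14.
Iteration 2: 10 < 44 holds -> i = 10 + 6 = 16, sm = 14 + 16 = 30.
Iteration 3: 16 < 44 holds -> i = 16 + 6 = 22, sm = 30 + 22 = 52.
Iteration 4: 22 < 44 holds -> i = 22 + 6 = 28, sm = 52 + 28 = 80.
Iteration 5: 28 < 44 holds -> i = 28 + 6 = 34, sm = 80 + 34 = 114.
Iteration 6: 34 < 44 holds -> i = 34 + 6 = 40, sm = 114 + 40 = 154.
Iteration 7: 40 < 44 holds -> i = 40 + 6 = 46, sm = 154 + 46 = 200.
Iteration 8: 46 < 44 fails; recursion stops.
i values: 4, 10, 16, 22, 28, 34, 40, 46; the maximum is 46.

46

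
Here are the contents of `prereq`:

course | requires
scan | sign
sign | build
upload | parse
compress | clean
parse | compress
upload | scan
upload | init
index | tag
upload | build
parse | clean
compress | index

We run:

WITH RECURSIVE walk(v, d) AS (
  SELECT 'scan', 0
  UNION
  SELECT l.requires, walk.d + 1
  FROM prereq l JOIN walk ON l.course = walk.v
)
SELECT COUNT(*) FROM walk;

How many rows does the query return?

Base: (scan, d=0).
Iteration 1: edges from {scan} -> (sign, d=1).
Iteration 2: edges from {sign} -> (build, d=2).
Iteration 3: no outgoing edges from {build}; recursion stops.
Total rows emitted: 3.

3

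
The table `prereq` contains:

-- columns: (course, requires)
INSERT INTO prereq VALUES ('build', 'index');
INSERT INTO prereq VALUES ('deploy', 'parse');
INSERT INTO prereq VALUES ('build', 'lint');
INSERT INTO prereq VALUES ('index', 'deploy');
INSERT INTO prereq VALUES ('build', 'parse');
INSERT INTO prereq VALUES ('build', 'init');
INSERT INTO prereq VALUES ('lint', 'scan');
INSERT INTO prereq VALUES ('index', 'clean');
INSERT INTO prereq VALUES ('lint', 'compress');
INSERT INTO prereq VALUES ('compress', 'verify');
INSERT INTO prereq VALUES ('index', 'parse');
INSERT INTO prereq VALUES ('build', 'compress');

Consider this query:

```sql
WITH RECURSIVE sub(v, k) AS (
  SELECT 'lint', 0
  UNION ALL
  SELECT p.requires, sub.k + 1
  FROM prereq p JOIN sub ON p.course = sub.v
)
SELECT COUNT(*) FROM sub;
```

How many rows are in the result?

Base: (lint, k=0).
Iteration 1: edges from {lint} -> (compress, k=1), (scan, k=1).
Iteration 2: edges from {compress,scan} -> (verify, k=2).
Iteration 3: no outgoing edges from {verify}; recursion stops.
Total rows emitted: 4.

4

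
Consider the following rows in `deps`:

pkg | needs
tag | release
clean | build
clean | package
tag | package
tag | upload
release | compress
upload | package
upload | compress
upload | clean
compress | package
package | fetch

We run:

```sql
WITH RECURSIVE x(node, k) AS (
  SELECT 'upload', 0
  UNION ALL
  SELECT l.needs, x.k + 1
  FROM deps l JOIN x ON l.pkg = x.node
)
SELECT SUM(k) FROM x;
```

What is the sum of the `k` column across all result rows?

Base: (upload, k=0).
Iteration 1: edges from {upload} -> (clean, k=1), (compress, k=1), (package, k=1).
Iteration 2: edges from {clean,compress,package} -> (build, k=2), (fetch, k=2), (package, k=2) x2. [UNION ALL keeps all 4 new rows, including repeats]
Iteration 3: edges from {build,fetch,package} -> (fetch, k=3) x2. [UNION ALL keeps all 2 new rows, including repeats]
Iteration 4: no outgoing edges from {fetch}; recursion stops.
SUM(k) = 0 + 1 + 1 + 1 + 2 + 2 + 2 + 2 + 3 + 3 = 17.

17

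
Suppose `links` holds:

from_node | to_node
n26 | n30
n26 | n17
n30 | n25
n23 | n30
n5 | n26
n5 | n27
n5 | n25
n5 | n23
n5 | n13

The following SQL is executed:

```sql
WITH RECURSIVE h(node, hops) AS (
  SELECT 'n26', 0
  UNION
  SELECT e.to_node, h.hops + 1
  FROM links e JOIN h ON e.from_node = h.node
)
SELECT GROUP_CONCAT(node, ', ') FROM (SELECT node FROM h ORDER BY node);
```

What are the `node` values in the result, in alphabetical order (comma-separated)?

Base: (n26, hops=0).
Iteration 1: edges from {n26} -> (n17, hops=1), (n30, hops=1).
Iteration 2: edges from {n17,n30} -> (n25, hops=2).
Iteration 3: no outgoing edges from {n25}; recursion stops.

n17, n25, n26, n30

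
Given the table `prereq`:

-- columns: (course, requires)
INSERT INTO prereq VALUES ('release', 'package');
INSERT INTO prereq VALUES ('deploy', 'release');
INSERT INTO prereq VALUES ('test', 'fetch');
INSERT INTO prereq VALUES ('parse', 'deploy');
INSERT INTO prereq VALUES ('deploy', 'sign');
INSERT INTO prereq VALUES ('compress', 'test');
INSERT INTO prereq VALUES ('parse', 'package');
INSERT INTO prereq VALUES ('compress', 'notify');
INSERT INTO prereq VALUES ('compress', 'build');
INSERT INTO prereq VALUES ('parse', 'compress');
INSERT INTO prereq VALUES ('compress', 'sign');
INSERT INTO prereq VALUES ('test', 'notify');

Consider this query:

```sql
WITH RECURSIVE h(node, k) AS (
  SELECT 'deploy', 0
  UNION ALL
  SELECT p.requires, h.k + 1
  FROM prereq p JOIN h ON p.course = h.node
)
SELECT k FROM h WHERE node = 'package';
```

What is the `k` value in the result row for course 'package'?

Base: (deploy, k=0).
Iteration 1: edges from {deploy} -> (release, k=1), (sign, k=1).
Iteration 2: edges from {release,sign} -> (package, k=2).
Iteration 3: no outgoing edges from {package}; recursion stops.

2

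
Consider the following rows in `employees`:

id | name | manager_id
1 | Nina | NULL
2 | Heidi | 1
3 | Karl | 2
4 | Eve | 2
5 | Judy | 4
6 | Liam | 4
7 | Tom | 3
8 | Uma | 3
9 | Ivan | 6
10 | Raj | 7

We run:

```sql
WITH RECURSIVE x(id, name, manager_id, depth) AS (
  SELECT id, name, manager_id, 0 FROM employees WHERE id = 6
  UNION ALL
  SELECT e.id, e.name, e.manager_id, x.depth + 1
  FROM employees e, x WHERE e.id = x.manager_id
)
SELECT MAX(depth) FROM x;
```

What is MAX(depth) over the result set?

Base: id=6 (Liam), manager_id=4, depth 0.
Iteration 1: join on id=4 -> Eve (id 4, manager_id=2, depth 1).
Iteration 2: join on id=2 -> Heidi (id 2, manager_id=1, depth 2).
Iteration 3: join on id=1 -> Nina (id 1, manager_id=NULL, depth 3).
Iteration 4: manager_id is NULL; no match; recursion stops.
depth values: 0, 1, 2, 3; the maximum is 3.

3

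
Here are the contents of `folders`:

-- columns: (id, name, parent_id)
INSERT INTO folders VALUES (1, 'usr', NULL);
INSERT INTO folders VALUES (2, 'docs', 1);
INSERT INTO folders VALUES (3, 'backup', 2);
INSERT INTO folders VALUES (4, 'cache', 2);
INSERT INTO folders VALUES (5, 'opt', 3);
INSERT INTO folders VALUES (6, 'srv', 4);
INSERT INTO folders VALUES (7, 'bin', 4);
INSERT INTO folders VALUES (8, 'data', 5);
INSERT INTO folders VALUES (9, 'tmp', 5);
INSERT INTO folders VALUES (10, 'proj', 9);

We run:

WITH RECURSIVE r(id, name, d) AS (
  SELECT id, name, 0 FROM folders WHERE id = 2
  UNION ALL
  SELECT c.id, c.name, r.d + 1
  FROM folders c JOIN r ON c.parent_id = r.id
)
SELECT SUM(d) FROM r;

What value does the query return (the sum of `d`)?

18

Base: id=2 (docs) at d 0.
Iteration 1: rows with parent_id in {2} -> backup (id 3, d 1), cache (id 4, d 1).
Iteration 2: rows with parent_id in {3,4} -> opt (id 5, d 2), srv (id 6, d 2), bin (id 7, d 2).
Iteration 3: rows with parent_id in {5,6,7} -> data (id 8, d 3), tmp (id 9, d 3).
Iteration 4: rows with parent_id in {8,9} -> proj (id 10, d 4).
Iteration 5: no rows with parent_id in {10}; recursion stops.
SUM(d) = 0 + 1 + 1 + 2 + 2 + 2 + 3 + 3 + 4 = 18.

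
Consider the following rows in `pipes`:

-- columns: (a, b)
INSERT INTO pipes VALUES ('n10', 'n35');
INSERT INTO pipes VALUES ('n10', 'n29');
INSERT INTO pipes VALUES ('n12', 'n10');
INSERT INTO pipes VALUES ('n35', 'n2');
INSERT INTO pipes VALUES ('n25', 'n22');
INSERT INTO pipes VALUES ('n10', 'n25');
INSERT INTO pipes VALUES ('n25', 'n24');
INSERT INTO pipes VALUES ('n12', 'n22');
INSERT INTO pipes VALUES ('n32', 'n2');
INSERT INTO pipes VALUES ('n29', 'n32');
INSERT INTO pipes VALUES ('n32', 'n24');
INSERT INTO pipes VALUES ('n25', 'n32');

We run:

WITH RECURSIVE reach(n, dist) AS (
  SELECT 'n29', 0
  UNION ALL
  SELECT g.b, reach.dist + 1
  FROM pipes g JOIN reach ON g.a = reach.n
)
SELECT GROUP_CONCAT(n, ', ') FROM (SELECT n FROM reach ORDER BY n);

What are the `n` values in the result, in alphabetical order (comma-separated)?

n2, n24, n29, n32

Base: (n29, dist=0).
Iteration 1: edges from {n29} -> (n32, dist=1).
Iteration 2: edges from {n32} -> (n2, dist=2), (n24, dist=2).
Iteration 3: no outgoing edges from {n2,n24}; recursion stops.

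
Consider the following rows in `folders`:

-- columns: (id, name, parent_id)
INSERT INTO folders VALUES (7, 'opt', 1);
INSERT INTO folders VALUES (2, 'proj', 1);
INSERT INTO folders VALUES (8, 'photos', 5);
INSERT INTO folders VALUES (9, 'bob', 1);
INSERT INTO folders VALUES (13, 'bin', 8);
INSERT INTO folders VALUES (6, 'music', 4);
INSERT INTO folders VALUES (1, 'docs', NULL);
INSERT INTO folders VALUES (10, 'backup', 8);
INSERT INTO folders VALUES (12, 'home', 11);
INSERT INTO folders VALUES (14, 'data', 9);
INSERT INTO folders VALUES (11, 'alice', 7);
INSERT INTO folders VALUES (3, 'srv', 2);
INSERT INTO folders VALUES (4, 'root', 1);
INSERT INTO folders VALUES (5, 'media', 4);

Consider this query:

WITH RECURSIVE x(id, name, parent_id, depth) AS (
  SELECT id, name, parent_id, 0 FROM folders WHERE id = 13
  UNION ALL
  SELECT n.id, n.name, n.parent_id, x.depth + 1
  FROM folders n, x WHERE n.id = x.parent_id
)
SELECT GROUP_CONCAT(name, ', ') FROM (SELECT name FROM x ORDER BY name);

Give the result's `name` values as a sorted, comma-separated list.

bin, docs, media, photos, root

Base: id=13 (bin), parent_id=8, depth 0.
Iteration 1: join on id=8 -> photos (id 8, parent_id=5, depth 1).
Iteration 2: join on id=5 -> media (id 5, parent_id=4, depth 2).
Iteration 3: join on id=4 -> root (id 4, parent_id=1, depth 3).
Iteration 4: join on id=1 -> docs (id 1, parent_id=NULL, depth 4).
Iteration 5: parent_id is NULL; no match; recursion stops.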